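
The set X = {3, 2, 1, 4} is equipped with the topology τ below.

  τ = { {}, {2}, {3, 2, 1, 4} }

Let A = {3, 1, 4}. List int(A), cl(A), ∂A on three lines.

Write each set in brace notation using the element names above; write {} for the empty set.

U open, U⊆A: {}. int(A) = ⋃ = {}
X∖A={2}, int(X∖A)={2}, hence cl(A)={3, 1, 4}
∂A: remove int from cl → {3, 1, 4}

int(A) = {}
cl(A)  = {3, 1, 4}
∂A     = {3, 1, 4}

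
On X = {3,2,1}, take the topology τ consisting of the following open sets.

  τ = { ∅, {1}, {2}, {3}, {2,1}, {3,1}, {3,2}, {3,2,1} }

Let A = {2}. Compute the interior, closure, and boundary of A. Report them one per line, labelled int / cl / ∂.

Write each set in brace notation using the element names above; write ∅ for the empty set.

int(A) = {2}
cl(A)  = {2}
∂A     = ∅

interior: largest open inside A is {2} (from ∅, {2})
cl via duality: int({3,1}) = {3,1}, so X∖{3,1} = {2}
cl∖int = ∅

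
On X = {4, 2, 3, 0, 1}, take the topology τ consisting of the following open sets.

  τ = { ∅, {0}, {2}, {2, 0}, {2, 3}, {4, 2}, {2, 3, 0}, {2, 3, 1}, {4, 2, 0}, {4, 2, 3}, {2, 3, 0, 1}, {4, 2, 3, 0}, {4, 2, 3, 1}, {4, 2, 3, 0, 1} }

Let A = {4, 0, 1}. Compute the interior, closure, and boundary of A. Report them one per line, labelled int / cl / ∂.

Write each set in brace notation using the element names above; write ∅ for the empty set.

opens ⊆ A: ∅, {0}; union → int = {0}
complement {2, 3}; its interior {2, 3}; cl(A) = X∖{2, 3} = {4, 0, 1}
boundary = {4, 0, 1} ∖ {0} = {4, 1}

int(A) = {0}
cl(A)  = {4, 0, 1}
∂A     = {4, 1}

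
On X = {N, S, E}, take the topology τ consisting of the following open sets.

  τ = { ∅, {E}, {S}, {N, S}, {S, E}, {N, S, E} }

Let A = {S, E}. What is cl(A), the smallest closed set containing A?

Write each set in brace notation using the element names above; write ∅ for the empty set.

closure: X∖int(X∖A) = X∖∅ = {N, S, E}

{N, S, E}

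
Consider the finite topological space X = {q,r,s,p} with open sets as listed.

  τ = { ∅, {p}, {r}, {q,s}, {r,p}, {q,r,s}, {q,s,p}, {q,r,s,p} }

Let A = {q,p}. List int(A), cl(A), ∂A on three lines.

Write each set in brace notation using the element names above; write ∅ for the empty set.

interior: largest open inside A is {p} (from ∅, {p})
cl via duality: int({r,s}) = {r}, so X∖{r} = {q,s,p}
cl∖int = {q,s}

int(A) = {p}
cl(A)  = {q,s,p}
∂A     = {q,s}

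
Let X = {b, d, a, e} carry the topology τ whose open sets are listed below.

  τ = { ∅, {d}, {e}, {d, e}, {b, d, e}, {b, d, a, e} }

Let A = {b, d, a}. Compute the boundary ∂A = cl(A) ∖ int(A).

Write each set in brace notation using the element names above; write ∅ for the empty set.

{b, a}

U open, U⊆A: ∅, {d}. int(A) = ⋃ = {d}
X∖A={e}, int(X∖A)={e}, hence cl(A)={b, d, a}
∂A: remove int from cl → {b, a}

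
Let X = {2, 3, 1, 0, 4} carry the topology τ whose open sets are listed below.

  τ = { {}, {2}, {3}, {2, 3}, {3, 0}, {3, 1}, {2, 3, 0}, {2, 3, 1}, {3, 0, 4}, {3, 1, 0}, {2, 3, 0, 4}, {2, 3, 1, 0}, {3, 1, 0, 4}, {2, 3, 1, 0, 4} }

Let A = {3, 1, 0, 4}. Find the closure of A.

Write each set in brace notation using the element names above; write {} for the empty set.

{3, 1, 0, 4}

complement {2}; its interior {2}; cl(A) = X∖{2} = {3, 1, 0, 4}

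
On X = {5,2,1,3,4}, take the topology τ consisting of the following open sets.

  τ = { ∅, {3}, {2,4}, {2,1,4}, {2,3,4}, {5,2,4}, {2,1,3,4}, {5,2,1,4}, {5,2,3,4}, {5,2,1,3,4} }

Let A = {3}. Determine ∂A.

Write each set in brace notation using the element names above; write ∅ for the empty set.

∅

U open, U⊆A: ∅, {3}. int(A) = ⋃ = {3}
X∖A={5,2,1,4}, int(X∖A)={5,2,1,4}, hence cl(A)={3}
∂A: remove int from cl → ∅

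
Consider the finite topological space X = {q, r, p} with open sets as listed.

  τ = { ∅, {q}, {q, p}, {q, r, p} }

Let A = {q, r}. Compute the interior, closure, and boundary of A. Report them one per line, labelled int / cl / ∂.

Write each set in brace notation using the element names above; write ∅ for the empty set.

int(A) = {q}
cl(A)  = {q, r, p}
∂A     = {r, p}

interior: largest open inside A is {q} (from ∅, {q})
cl via duality: int({p}) = ∅, so X∖∅ = {q, r, p}
cl∖int = {r, p}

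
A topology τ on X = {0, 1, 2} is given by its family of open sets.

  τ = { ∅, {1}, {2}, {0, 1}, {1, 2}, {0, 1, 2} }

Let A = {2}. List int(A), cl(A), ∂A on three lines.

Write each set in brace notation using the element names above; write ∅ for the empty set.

interior: largest open inside A is {2} (from ∅, {2})
cl via duality: int({0, 1}) = {0, 1}, so X∖{0, 1} = {2}
cl∖int = ∅

int(A) = {2}
cl(A)  = {2}
∂A     = ∅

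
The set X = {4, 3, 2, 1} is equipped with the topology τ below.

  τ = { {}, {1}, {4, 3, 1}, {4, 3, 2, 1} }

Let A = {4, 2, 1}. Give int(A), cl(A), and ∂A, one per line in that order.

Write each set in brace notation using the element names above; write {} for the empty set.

int(A) = {1}
cl(A)  = {4, 3, 2, 1}
∂A     = {4, 3, 2}

opens ⊆ A: {}, {1}; union → int = {1}
complement {3}; its interior {}; cl(A) = X∖{} = {4, 3, 2, 1}
boundary = {4, 3, 2, 1} ∖ {1} = {4, 3, 2}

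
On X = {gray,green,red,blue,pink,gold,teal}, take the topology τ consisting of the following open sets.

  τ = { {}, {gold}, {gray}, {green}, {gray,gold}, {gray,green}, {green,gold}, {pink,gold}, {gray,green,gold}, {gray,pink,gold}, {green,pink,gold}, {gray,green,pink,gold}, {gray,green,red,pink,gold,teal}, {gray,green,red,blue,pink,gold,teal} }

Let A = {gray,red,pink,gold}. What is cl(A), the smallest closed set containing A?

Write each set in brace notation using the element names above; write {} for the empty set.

cl via duality: int({green,blue,teal}) = {green}, so X∖{green} = {gray,red,blue,pink,gold,teal}

{gray,red,blue,pink,gold,teal}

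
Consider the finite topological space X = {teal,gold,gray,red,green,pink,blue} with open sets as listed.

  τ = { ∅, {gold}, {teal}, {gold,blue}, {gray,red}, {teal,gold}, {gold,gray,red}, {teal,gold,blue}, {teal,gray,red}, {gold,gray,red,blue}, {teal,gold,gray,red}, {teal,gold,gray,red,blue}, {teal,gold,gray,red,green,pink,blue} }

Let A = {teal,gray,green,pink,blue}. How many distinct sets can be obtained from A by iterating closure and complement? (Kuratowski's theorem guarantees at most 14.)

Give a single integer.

12

complement {gold,red}; its interior {gold}; cl(A) = X∖{gold} = {teal,gray,red,green,pink,blue}
With k = closure, c = complement:
  1. A     = {teal,gray,green,pink,blue}
  2. kA    = {teal,gray,red,green,pink,blue}
  3. cA    = {gold,red}
  4. ckA   = {gold}
  5. kcA   = {gold,gray,red,green,pink,blue}
  6. kckA  = {gold,green,pink,blue}
  7. ckcA  = {teal}
  8. ckckA = {teal,gray,red}
  9. kckcA = {teal,green,pink}
  10. kckckA = {teal,gray,red,green,pink}
  11. ckckcA = {gold,gray,red,blue}
  12. ckckckA = {gold,blue}
k, c of each give nothing new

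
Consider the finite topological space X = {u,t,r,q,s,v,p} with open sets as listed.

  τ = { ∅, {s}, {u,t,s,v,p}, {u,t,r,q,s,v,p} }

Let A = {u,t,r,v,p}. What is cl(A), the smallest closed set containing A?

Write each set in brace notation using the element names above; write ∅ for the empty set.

closure: X∖int(X∖A) = X∖{s} = {u,t,r,q,v,p}

{u,t,r,q,v,p}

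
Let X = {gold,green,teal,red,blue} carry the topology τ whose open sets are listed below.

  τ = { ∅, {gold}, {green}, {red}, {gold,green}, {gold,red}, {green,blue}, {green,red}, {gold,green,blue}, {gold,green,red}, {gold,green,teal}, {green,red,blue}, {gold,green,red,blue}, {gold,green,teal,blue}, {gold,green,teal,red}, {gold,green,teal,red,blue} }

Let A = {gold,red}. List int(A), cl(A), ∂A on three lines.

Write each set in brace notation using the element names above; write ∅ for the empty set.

interior: largest open inside A is {gold,red} (from ∅, {gold}, {red}, {gold,red})
cl via duality: int({green,teal,blue}) = {green,blue}, so X∖{green,blue} = {gold,teal,red}
cl∖int = {teal}

int(A) = {gold,red}
cl(A)  = {gold,teal,red}
∂A     = {teal}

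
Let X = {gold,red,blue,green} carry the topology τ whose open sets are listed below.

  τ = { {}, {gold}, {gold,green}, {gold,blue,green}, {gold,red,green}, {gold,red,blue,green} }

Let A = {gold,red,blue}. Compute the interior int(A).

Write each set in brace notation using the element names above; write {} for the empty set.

U open, U⊆A: {}, {gold}. int(A) = ⋃ = {gold}

{gold}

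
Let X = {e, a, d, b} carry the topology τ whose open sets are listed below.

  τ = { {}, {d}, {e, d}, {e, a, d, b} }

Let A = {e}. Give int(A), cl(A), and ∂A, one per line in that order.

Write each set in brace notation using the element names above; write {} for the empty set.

U open, U⊆A: {}. int(A) = ⋃ = {}
X∖A={a, d, b}, int(X∖A)={d}, hence cl(A)={e, a, b}
∂A: remove int from cl → {e, a, b}

int(A) = {}
cl(A)  = {e, a, b}
∂A     = {e, a, b}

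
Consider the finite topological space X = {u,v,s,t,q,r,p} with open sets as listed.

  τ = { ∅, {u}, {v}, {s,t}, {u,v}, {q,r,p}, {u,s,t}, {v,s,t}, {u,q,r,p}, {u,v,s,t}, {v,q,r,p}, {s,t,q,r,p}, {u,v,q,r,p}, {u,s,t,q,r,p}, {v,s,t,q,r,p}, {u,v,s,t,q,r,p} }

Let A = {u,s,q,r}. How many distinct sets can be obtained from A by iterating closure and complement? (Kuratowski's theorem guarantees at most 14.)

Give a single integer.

complement {v,t,p}; its interior {v}; cl(A) = X∖{v} = {u,s,t,q,r,p}
With k = closure, c = complement:
  1. A     = {u,s,q,r}
  2. kA    = {u,s,t,q,r,p}
  3. cA    = {v,t,p}
  4. ckA   = {v}
  5. kcA   = {v,s,t,q,r,p}
  6. ckcA  = {u}
k, c of each give nothing new

6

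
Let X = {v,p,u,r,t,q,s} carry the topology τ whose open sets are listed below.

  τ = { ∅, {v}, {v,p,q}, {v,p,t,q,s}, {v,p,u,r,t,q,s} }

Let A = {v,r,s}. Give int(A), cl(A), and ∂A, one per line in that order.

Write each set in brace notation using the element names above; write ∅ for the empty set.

int(A) = {v}
cl(A)  = {v,p,u,r,t,q,s}
∂A     = {p,u,r,t,q,s}

U open, U⊆A: ∅, {v}. int(A) = ⋃ = {v}
X∖A={p,u,t,q}, int(X∖A)=∅, hence cl(A)={v,p,u,r,t,q,s}
∂A: remove int from cl → {p,u,r,t,q,s}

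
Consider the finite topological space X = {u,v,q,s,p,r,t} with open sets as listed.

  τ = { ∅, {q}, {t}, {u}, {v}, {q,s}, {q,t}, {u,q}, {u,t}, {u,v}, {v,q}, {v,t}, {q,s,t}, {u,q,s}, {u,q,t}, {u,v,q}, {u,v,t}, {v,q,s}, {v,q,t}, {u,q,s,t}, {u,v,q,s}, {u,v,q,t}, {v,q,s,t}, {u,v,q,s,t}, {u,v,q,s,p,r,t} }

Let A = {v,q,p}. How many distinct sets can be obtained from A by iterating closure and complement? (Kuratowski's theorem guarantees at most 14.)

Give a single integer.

X∖A={u,s,r,t}, int(X∖A)={u,t}, hence cl(A)={v,q,s,p,r}
Orbit (k=closure, c=complement):
  1. A     = {v,q,p}
  2. kA    = {v,q,s,p,r}
  3. cA    = {u,s,r,t}
  4. ckA   = {u,t}
  5. kcA   = {u,s,p,r,t}
  6. kckA  = {u,p,r,t}
  7. ckcA  = {v,q}
  8. ckckA = {v,q,s}
(closed under both — stop)

8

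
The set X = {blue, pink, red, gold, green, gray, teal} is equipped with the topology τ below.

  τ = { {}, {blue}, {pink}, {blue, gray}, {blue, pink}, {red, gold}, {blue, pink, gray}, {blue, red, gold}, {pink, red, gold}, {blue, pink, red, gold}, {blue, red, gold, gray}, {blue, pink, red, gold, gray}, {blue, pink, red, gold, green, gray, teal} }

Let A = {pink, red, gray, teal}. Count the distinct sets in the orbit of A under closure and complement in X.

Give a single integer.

12

cl via duality: int({blue, gold, green}) = {blue}, so X∖{blue} = {pink, red, gold, green, gray, teal}
Write k for closure, c for complement:
  1. A     = {pink, red, gray, teal}
  2. kA    = {pink, red, gold, green, gray, teal}
  3. cA    = {blue, gold, green}
  4. ckA   = {blue}
  5. kcA   = {blue, red, gold, green, gray, teal}
  6. kckA  = {blue, green, gray, teal}
  7. ckcA  = {pink}
  8. ckckA = {pink, red, gold}
  9. kckcA = {pink, green, teal}
  10. kckckA = {pink, red, gold, green, teal}
  11. ckckcA = {blue, red, gold, gray}
  12. ckckckA = {blue, gray}
applying k or c yields no new set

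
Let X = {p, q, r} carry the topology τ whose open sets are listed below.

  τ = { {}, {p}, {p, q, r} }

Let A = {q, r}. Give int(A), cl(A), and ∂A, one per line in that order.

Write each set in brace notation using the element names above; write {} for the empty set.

int(A) = {}
cl(A)  = {q, r}
∂A     = {q, r}

open subsets of A: {}; so int(A) = {}
closure: X∖int(X∖A) = X∖{p} = {q, r}
∂A = {q, r} minus {} = {q, r}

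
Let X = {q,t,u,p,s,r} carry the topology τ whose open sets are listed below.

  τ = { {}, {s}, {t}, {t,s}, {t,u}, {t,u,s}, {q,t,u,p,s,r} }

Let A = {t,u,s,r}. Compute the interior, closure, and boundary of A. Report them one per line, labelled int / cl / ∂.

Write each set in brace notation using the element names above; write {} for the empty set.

int(A) = {t,u,s}
cl(A)  = {q,t,u,p,s,r}
∂A     = {q,p,r}

interior: largest open inside A is {t,u,s} (from {}, {t}, {s}, {t,u}, {t,s}, {t,u,s})
cl via duality: int({q,p}) = {}, so X∖{} = {q,t,u,p,s,r}
cl∖int = {q,p,r}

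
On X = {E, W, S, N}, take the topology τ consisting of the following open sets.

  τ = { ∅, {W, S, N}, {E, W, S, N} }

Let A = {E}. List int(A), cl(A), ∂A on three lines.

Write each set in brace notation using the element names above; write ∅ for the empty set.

int(A) = ∅
cl(A)  = {E}
∂A     = {E}

U open, U⊆A: ∅. int(A) = ⋃ = ∅
X∖A={W, S, N}, int(X∖A)={W, S, N}, hence cl(A)={E}
∂A: remove int from cl → {E}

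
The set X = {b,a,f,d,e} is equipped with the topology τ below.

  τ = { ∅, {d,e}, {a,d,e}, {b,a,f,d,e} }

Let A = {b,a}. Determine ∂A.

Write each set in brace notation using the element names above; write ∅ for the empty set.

U open, U⊆A: ∅. int(A) = ⋃ = ∅
X∖A={f,d,e}, int(X∖A)={d,e}, hence cl(A)={b,a,f}
∂A: remove int from cl → {b,a,f}

{b,a,f}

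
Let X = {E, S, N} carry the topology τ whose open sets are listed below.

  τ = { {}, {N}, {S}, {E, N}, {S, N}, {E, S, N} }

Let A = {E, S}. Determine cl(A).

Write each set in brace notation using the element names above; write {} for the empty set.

complement {N}; its interior {N}; cl(A) = X∖{N} = {E, S}

{E, S}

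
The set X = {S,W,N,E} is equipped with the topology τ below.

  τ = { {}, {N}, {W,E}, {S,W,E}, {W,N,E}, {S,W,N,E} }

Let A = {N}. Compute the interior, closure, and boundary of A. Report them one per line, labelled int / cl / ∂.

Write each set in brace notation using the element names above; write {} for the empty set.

interior: largest open inside A is {N} (from {}, {N})
cl via duality: int({S,W,E}) = {S,W,E}, so X∖{S,W,E} = {N}
cl∖int = {}

int(A) = {N}
cl(A)  = {N}
∂A     = {}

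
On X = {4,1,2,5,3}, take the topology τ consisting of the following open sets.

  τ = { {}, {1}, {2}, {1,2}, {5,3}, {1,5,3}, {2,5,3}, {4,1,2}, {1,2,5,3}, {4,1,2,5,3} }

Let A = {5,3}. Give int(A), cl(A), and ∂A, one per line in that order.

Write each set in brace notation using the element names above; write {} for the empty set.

int(A) = {5,3}
cl(A)  = {5,3}
∂A     = {}

interior: largest open inside A is {5,3} (from {}, {5,3})
cl via duality: int({4,1,2}) = {4,1,2}, so X∖{4,1,2} = {5,3}
cl∖int = {}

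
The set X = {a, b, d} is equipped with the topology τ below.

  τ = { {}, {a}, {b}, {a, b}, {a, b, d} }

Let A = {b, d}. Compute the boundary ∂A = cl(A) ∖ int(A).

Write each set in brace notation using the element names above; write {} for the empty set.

opens ⊆ A: {}, {b}; union → int = {b}
complement {a}; its interior {a}; cl(A) = X∖{a} = {b, d}
boundary = {b, d} ∖ {b} = {d}

{d}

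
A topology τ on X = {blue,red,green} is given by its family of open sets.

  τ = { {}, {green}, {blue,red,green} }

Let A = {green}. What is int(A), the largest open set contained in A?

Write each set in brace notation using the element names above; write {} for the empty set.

opens ⊆ A: {}, {green}; union → int = {green}

{green}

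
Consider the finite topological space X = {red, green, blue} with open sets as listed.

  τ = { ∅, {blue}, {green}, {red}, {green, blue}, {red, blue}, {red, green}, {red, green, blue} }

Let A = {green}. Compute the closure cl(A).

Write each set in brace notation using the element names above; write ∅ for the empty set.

{green}

closure: X∖int(X∖A) = X∖{red, blue} = {green}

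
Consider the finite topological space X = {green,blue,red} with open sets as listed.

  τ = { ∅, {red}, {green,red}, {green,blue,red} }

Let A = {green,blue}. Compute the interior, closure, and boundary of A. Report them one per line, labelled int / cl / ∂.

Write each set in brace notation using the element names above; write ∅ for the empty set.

U open, U⊆A: ∅. int(A) = ⋃ = ∅
X∖A={red}, int(X∖A)={red}, hence cl(A)={green,blue}
∂A: remove int from cl → {green,blue}

int(A) = ∅
cl(A)  = {green,blue}
∂A     = {green,blue}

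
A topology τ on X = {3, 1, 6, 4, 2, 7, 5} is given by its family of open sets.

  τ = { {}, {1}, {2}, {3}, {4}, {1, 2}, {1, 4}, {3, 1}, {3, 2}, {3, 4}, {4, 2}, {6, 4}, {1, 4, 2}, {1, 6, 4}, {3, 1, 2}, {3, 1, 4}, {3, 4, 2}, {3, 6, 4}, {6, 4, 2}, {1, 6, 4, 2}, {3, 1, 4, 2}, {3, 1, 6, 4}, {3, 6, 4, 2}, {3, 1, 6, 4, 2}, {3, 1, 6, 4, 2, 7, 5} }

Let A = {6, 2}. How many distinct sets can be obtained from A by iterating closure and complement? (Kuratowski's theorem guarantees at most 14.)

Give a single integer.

8

complement {3, 1, 4, 7, 5}; its interior {3, 1, 4}; cl(A) = X∖{3, 1, 4} = {6, 2, 7, 5}
With k = closure, c = complement:
  1. A     = {6, 2}
  2. kA    = {6, 2, 7, 5}
  3. cA    = {3, 1, 4, 7, 5}
  4. ckA   = {3, 1, 4}
  5. kcA   = {3, 1, 6, 4, 7, 5}
  6. ckcA  = {2}
  7. kckcA = {2, 7, 5}
  8. ckckcA = {3, 1, 6, 4}
k, c of each give nothing new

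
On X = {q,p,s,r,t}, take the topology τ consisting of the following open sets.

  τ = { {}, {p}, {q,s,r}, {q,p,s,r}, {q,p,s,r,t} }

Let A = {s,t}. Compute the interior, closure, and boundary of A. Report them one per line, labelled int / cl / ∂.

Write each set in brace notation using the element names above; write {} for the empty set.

U open, U⊆A: {}. int(A) = ⋃ = {}
X∖A={q,p,r}, int(X∖A)={p}, hence cl(A)={q,s,r,t}
∂A: remove int from cl → {q,s,r,t}

int(A) = {}
cl(A)  = {q,s,r,t}
∂A     = {q,s,r,t}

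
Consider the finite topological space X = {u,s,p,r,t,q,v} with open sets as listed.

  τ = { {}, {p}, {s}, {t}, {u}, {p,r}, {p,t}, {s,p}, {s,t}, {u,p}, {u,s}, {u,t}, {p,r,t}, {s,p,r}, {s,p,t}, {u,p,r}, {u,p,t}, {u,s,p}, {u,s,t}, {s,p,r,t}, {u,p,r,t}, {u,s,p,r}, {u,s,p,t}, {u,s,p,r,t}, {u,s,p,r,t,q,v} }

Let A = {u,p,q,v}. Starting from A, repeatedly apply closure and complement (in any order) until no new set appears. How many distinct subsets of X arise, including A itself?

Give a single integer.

8

complement {s,r,t}; its interior {s,t}; cl(A) = X∖{s,t} = {u,p,r,q,v}
With k = closure, c = complement:
  1. A     = {u,p,q,v}
  2. kA    = {u,p,r,q,v}
  3. cA    = {s,r,t}
  4. ckA   = {s,t}
  5. kcA   = {s,r,t,q,v}
  6. kckA  = {s,t,q,v}
  7. ckcA  = {u,p}
  8. ckckA = {u,p,r}
k, c of each give nothing new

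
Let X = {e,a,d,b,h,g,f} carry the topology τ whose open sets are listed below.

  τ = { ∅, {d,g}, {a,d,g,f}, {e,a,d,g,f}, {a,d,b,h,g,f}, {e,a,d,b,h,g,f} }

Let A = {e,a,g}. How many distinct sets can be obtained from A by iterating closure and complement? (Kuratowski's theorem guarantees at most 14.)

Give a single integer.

X∖A={d,b,h,f}, int(X∖A)=∅, hence cl(A)={e,a,d,b,h,g,f}
Orbit (k=closure, c=complement):
  1. A     = {e,a,g}
  2. kA    = {e,a,d,b,h,g,f}
  3. cA    = {d,b,h,f}
  4. ckA   = ∅
(closed under both — stop)

4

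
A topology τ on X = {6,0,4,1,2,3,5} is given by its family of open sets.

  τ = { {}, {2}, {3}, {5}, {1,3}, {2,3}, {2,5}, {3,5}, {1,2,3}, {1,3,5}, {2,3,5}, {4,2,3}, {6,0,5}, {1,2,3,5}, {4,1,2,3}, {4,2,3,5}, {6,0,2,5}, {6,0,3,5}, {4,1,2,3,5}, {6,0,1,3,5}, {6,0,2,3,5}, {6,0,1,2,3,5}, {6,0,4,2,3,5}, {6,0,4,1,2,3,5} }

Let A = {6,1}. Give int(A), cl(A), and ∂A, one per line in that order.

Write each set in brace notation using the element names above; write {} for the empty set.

int(A) = {}
cl(A)  = {6,0,1}
∂A     = {6,0,1}

U open, U⊆A: {}. int(A) = ⋃ = {}
X∖A={0,4,2,3,5}, int(X∖A)={4,2,3,5}, hence cl(A)={6,0,1}
∂A: remove int from cl → {6,0,1}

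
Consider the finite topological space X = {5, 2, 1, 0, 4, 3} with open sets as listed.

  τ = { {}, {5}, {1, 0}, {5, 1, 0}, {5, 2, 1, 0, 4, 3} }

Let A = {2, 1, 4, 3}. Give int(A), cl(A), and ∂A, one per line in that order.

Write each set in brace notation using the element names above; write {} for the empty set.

interior: largest open inside A is {} (from {})
cl via duality: int({5, 0}) = {5}, so X∖{5} = {2, 1, 0, 4, 3}
cl∖int = {2, 1, 0, 4, 3}

int(A) = {}
cl(A)  = {2, 1, 0, 4, 3}
∂A     = {2, 1, 0, 4, 3}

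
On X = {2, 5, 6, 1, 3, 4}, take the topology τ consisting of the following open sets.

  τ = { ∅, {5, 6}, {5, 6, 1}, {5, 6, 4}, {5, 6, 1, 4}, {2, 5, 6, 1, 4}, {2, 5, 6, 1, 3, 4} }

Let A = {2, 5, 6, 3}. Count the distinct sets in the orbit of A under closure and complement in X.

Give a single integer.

complement {1, 4}; its interior ∅; cl(A) = X∖∅ = {2, 5, 6, 1, 3, 4}
With k = closure, c = complement:
  1. A     = {2, 5, 6, 3}
  2. kA    = {2, 5, 6, 1, 3, 4}
  3. cA    = {1, 4}
  4. ckA   = ∅
  5. kcA   = {2, 1, 3, 4}
  6. ckcA  = {5, 6}
k, c of each give nothing new

6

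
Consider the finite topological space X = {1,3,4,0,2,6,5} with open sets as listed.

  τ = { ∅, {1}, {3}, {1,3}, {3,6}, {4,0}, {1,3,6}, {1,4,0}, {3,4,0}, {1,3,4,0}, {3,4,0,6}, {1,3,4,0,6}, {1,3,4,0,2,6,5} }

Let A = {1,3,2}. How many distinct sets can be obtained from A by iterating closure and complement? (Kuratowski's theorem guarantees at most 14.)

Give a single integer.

8

complement {4,0,6,5}; its interior {4,0}; cl(A) = X∖{4,0} = {1,3,2,6,5}
With k = closure, c = complement:
  1. A     = {1,3,2}
  2. kA    = {1,3,2,6,5}
  3. cA    = {4,0,6,5}
  4. ckA   = {4,0}
  5. kcA   = {4,0,2,6,5}
  6. kckA  = {4,0,2,5}
  7. ckcA  = {1,3}
  8. ckckA = {1,3,6}
k, c of each give nothing new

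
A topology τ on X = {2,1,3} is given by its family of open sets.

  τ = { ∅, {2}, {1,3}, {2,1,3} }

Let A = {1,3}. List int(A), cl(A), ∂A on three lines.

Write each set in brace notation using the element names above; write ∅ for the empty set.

opens ⊆ A: ∅, {1,3}; union → int = {1,3}
complement {2}; its interior {2}; cl(A) = X∖{2} = {1,3}
boundary = {1,3} ∖ {1,3} = ∅

int(A) = {1,3}
cl(A)  = {1,3}
∂A     = ∅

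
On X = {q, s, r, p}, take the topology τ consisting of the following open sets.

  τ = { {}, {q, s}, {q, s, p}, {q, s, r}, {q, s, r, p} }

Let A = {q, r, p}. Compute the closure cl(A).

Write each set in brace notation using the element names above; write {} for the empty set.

{q, s, r, p}

closure: X∖int(X∖A) = X∖{} = {q, s, r, p}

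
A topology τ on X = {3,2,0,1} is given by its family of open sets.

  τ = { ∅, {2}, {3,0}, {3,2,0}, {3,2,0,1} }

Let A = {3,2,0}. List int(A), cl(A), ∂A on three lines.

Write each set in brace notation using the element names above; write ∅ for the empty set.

opens ⊆ A: ∅, {2}, {3,0}, {3,2,0}; union → int = {3,2,0}
complement {1}; its interior ∅; cl(A) = X∖∅ = {3,2,0,1}
boundary = {3,2,0,1} ∖ {3,2,0} = {1}

int(A) = {3,2,0}
cl(A)  = {3,2,0,1}
∂A     = {1}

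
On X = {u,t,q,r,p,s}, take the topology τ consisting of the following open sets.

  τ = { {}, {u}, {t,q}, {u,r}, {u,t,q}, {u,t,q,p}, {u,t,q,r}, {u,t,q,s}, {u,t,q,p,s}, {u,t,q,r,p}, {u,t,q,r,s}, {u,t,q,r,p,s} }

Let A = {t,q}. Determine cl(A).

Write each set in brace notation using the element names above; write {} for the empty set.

{t,q,p,s}

complement {u,r,p,s}; its interior {u,r}; cl(A) = X∖{u,r} = {t,q,p,s}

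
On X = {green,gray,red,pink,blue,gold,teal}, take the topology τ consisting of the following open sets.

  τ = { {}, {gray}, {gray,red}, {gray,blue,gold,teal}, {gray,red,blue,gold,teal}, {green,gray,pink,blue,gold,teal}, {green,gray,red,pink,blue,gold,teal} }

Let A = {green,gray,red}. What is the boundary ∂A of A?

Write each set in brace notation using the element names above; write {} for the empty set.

opens ⊆ A: {}, {gray}, {gray,red}; union → int = {gray,red}
complement {pink,blue,gold,teal}; its interior {}; cl(A) = X∖{} = {green,gray,red,pink,blue,gold,teal}
boundary = {green,gray,red,pink,blue,gold,teal} ∖ {gray,red} = {green,pink,blue,gold,teal}

{green,pink,blue,gold,teal}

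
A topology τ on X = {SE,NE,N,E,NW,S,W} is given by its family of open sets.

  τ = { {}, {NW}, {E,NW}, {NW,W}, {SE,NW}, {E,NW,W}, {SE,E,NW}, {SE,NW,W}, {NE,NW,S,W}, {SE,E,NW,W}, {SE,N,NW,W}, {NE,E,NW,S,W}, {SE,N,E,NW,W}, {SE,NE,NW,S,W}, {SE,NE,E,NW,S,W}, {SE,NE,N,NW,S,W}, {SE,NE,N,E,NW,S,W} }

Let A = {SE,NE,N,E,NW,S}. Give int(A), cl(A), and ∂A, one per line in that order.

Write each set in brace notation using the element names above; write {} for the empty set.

int(A) = {SE,E,NW}
cl(A)  = {SE,NE,N,E,NW,S,W}
∂A     = {NE,N,S,W}

opens ⊆ A: {}, {NW}, {E,NW}, {SE,NW}, {SE,E,NW}; union → int = {SE,E,NW}
complement {W}; its interior {}; cl(A) = X∖{} = {SE,NE,N,E,NW,S,W}
boundary = {SE,NE,N,E,NW,S,W} ∖ {SE,E,NW} = {NE,N,S,W}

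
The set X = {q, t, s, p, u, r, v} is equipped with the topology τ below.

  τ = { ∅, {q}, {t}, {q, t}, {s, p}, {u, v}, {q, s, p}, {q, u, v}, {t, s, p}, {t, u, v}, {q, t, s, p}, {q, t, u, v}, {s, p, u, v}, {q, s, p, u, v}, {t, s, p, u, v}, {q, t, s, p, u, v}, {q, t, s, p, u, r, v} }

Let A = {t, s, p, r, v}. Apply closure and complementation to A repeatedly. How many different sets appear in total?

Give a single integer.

cl via duality: int({q, u}) = {q}, so X∖{q} = {t, s, p, u, r, v}
Write k for closure, c for complement:
  1. A     = {t, s, p, r, v}
  2. kA    = {t, s, p, u, r, v}
  3. cA    = {q, u}
  4. ckA   = {q}
  5. kcA   = {q, u, r, v}
  6. kckA  = {q, r}
  7. ckcA  = {t, s, p}
  8. ckckA = {t, s, p, u, v}
  9. kckcA = {t, s, p, r}
  10. ckckcA = {q, u, v}
applying k or c yields no new set

10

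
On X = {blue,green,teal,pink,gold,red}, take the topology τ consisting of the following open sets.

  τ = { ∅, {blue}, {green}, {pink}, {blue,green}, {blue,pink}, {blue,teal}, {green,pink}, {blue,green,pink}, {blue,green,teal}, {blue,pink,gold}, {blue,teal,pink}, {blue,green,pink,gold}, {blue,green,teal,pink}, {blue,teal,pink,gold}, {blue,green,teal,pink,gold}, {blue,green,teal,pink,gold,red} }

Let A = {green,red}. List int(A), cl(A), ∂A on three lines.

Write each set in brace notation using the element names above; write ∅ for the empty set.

open subsets of A: ∅, {green}; so int(A) = {green}
closure: X∖int(X∖A) = X∖{blue,teal,pink,gold} = {green,red}
∂A = {green,red} minus {green} = {red}

int(A) = {green}
cl(A)  = {green,red}
∂A     = {red}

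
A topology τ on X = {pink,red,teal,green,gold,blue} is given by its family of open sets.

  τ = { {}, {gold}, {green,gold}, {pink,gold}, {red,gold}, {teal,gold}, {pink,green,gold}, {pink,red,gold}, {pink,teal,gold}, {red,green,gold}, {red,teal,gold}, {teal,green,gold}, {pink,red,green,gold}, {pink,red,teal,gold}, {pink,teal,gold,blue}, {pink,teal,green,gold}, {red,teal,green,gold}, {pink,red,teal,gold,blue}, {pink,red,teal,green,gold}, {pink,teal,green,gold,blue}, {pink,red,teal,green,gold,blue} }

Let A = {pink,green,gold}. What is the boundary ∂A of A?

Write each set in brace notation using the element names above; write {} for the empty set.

{red,teal,blue}

interior: largest open inside A is {pink,green,gold} (from {}, {gold}, {green,gold}, {pink,gold}, {pink,green,gold})
cl via duality: int({red,teal,blue}) = {}, so X∖{} = {pink,red,teal,green,gold,blue}
cl∖int = {red,teal,blue}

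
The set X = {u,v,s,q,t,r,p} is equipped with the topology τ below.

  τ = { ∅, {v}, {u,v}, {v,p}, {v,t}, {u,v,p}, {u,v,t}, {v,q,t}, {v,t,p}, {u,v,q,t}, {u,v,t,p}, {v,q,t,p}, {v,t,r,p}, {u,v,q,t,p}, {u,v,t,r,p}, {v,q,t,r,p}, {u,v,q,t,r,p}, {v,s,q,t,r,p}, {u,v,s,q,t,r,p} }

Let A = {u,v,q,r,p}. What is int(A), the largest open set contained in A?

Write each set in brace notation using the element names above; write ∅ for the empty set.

{u,v,p}

opens ⊆ A: ∅, {v}, {u,v}, {v,p}, {u,v,p}; union → int = {u,v,p}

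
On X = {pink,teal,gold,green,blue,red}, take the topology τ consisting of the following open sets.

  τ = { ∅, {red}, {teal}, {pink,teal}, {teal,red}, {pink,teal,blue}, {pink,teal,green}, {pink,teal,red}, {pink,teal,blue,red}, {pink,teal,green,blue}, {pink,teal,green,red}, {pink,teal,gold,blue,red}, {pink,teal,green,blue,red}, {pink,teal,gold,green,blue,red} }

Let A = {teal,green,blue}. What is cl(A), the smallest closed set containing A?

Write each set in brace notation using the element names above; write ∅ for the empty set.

cl via duality: int({pink,gold,red}) = {red}, so X∖{red} = {pink,teal,gold,green,blue}

{pink,teal,gold,green,blue}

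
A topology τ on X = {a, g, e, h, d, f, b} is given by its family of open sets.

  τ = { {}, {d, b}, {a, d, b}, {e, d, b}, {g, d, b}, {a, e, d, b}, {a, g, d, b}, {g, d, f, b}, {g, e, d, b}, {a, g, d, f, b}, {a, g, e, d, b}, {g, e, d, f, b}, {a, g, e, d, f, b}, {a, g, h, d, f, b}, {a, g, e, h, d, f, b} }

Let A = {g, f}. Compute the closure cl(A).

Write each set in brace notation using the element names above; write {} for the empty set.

cl via duality: int({a, e, h, d, b}) = {a, e, d, b}, so X∖{a, e, d, b} = {g, h, f}

{g, h, f}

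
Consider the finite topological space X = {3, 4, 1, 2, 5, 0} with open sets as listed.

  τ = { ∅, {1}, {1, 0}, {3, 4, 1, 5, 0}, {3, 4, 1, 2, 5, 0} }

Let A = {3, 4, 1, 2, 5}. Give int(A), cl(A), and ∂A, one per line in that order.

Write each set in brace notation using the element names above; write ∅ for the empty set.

int(A) = {1}
cl(A)  = {3, 4, 1, 2, 5, 0}
∂A     = {3, 4, 2, 5, 0}

interior: largest open inside A is {1} (from ∅, {1})
cl via duality: int({0}) = ∅, so X∖∅ = {3, 4, 1, 2, 5, 0}
cl∖int = {3, 4, 2, 5, 0}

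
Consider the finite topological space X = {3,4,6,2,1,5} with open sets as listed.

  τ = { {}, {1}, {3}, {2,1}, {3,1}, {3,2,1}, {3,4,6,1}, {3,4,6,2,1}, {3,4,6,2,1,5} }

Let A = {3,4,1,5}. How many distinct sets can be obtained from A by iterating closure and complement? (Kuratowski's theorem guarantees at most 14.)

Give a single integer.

6

cl via duality: int({6,2}) = {}, so X∖{} = {3,4,6,2,1,5}
Write k for closure, c for complement:
  1. A     = {3,4,1,5}
  2. kA    = {3,4,6,2,1,5}
  3. cA    = {6,2}
  4. ckA   = {}
  5. kcA   = {4,6,2,5}
  6. ckcA  = {3,1}
applying k or c yields no new set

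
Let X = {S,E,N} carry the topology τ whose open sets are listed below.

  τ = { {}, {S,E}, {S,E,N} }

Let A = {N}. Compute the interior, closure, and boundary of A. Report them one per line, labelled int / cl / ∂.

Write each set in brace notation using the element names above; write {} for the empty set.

int(A) = {}
cl(A)  = {N}
∂A     = {N}

U open, U⊆A: {}. int(A) = ⋃ = {}
X∖A={S,E}, int(X∖A)={S,E}, hence cl(A)={N}
∂A: remove int from cl → {N}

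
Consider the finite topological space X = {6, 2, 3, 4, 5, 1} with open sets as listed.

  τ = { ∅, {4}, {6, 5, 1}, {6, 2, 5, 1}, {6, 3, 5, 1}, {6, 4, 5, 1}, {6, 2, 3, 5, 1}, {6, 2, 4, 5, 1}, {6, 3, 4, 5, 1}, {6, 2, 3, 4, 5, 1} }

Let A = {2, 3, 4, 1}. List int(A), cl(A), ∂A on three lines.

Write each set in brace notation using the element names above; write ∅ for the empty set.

int(A) = {4}
cl(A)  = {6, 2, 3, 4, 5, 1}
∂A     = {6, 2, 3, 5, 1}

opens ⊆ A: ∅, {4}; union → int = {4}
complement {6, 5}; its interior ∅; cl(A) = X∖∅ = {6, 2, 3, 4, 5, 1}
boundary = {6, 2, 3, 4, 5, 1} ∖ {4} = {6, 2, 3, 5, 1}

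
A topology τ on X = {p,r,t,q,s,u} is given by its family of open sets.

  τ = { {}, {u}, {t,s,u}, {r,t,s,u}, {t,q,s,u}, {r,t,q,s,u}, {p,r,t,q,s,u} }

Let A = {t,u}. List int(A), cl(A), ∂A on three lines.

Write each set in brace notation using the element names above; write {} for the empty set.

int(A) = {u}
cl(A)  = {p,r,t,q,s,u}
∂A     = {p,r,t,q,s}

open subsets of A: {}, {u}; so int(A) = {u}
closure: X∖int(X∖A) = X∖{} = {p,r,t,q,s,u}
∂A = {p,r,t,q,s,u} minus {u} = {p,r,t,q,s}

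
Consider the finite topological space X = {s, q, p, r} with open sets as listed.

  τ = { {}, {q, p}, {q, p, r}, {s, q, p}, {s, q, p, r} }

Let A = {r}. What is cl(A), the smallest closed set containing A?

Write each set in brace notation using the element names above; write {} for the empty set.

{r}

cl via duality: int({s, q, p}) = {s, q, p}, so X∖{s, q, p} = {r}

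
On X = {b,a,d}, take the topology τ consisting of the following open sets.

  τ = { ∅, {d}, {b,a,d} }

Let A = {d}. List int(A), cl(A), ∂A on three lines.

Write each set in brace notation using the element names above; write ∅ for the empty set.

int(A) = {d}
cl(A)  = {b,a,d}
∂A     = {b,a}

interior: largest open inside A is {d} (from ∅, {d})
cl via duality: int({b,a}) = ∅, so X∖∅ = {b,a,d}
cl∖int = {b,a}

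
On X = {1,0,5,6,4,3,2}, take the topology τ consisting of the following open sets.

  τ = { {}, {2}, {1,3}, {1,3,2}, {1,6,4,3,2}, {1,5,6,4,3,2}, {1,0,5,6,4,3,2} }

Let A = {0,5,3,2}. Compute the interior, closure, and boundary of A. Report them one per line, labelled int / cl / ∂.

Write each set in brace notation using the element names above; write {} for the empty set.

U open, U⊆A: {}, {2}. int(A) = ⋃ = {2}
X∖A={1,6,4}, int(X∖A)={}, hence cl(A)={1,0,5,6,4,3,2}
∂A: remove int from cl → {1,0,5,6,4,3}

int(A) = {2}
cl(A)  = {1,0,5,6,4,3,2}
∂A     = {1,0,5,6,4,3}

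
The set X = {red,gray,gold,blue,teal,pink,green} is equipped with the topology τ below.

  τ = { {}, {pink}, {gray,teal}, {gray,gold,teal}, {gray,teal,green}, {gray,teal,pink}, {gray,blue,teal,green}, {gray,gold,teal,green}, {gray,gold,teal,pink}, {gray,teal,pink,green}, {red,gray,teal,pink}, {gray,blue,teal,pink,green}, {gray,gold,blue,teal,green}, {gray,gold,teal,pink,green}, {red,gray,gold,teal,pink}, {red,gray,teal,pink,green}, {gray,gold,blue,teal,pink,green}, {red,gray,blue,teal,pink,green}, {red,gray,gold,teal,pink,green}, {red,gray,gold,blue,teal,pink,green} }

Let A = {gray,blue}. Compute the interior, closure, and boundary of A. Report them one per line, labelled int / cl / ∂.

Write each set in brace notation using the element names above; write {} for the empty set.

int(A) = {}
cl(A)  = {red,gray,gold,blue,teal,green}
∂A     = {red,gray,gold,blue,teal,green}

open subsets of A: {}; so int(A) = {}
closure: X∖int(X∖A) = X∖{pink} = {red,gray,gold,blue,teal,green}
∂A = {red,gray,gold,blue,teal,green} minus {} = {red,gray,gold,blue,teal,green}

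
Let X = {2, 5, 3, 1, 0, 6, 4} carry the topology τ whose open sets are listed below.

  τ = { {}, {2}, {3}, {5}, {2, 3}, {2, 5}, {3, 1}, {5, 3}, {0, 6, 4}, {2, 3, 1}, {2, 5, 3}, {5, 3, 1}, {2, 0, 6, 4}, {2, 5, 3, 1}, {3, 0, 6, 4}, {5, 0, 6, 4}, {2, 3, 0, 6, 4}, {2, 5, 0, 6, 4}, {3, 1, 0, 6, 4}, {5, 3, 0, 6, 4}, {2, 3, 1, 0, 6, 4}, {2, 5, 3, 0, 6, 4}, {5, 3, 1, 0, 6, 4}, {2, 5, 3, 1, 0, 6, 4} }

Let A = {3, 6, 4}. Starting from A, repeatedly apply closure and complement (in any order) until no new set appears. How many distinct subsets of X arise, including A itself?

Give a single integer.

cl via duality: int({2, 5, 1, 0}) = {2, 5}, so X∖{2, 5} = {3, 1, 0, 6, 4}
Write k for closure, c for complement:
  1. A     = {3, 6, 4}
  2. kA    = {3, 1, 0, 6, 4}
  3. cA    = {2, 5, 1, 0}
  4. ckA   = {2, 5}
  5. kcA   = {2, 5, 1, 0, 6, 4}
  6. ckcA  = {3}
  7. kckcA = {3, 1}
  8. ckckcA = {2, 5, 0, 6, 4}
applying k or c yields no new set

8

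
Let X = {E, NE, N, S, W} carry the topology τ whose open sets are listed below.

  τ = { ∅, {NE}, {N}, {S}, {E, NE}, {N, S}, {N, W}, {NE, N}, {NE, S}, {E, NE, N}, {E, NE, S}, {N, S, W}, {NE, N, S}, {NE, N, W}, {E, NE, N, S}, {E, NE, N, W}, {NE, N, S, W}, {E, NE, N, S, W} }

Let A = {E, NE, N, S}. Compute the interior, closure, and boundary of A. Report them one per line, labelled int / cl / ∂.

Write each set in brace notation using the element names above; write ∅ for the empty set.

int(A) = {E, NE, N, S}
cl(A)  = {E, NE, N, S, W}
∂A     = {W}

opens ⊆ A: ∅, {N}, {S}, {NE}, {NE, S}, {E, NE}, {N, S}, {NE, N}, {E, NE, S}, {NE, N, S}, {E, NE, N}, {E, NE, N, S}; union → int = {E, NE, N, S}
complement {W}; its interior ∅; cl(A) = X∖∅ = {E, NE, N, S, W}
boundary = {E, NE, N, S, W} ∖ {E, NE, N, S} = {W}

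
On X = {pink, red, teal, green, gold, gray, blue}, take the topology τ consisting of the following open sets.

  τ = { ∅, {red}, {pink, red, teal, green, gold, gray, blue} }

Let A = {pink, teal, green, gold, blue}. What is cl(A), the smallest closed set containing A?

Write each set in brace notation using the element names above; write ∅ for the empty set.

{pink, teal, green, gold, gray, blue}

closure: X∖int(X∖A) = X∖{red} = {pink, teal, green, gold, gray, blue}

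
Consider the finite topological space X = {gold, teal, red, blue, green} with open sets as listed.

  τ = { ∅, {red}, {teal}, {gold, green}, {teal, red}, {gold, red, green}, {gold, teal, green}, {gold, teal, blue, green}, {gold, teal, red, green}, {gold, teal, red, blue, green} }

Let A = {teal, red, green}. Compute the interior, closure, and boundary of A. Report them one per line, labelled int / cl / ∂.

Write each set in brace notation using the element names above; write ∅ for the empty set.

interior: largest open inside A is {teal, red} (from ∅, {red}, {teal}, {teal, red})
cl via duality: int({gold, blue}) = ∅, so X∖∅ = {gold, teal, red, blue, green}
cl∖int = {gold, blue, green}

int(A) = {teal, red}
cl(A)  = {gold, teal, red, blue, green}
∂A     = {gold, blue, green}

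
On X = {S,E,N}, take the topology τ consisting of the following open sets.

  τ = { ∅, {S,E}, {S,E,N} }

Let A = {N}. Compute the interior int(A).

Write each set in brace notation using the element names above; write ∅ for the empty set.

∅

opens ⊆ A: ∅; union → int = ∅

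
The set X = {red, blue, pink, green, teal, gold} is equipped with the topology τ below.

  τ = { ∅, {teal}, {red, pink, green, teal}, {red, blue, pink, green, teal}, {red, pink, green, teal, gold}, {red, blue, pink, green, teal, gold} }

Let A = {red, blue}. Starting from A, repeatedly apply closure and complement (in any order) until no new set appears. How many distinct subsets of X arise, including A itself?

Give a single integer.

closure: X∖int(X∖A) = X∖{teal} = {red, blue, pink, green, gold}
Let k=closure and c=complement:
  1. A     = {red, blue}
  2. kA    = {red, blue, pink, green, gold}
  3. cA    = {pink, green, teal, gold}
  4. ckA   = {teal}
  5. kcA   = {red, blue, pink, green, teal, gold}
  6. ckcA  = ∅
— saturated at 6

6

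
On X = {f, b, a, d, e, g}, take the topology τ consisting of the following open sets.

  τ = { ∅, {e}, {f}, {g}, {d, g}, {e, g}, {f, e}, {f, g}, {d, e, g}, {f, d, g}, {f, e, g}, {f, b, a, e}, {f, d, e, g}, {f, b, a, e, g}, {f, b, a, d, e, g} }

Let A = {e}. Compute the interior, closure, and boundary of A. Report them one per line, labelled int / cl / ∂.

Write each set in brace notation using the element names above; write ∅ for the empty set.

int(A) = {e}
cl(A)  = {b, a, e}
∂A     = {b, a}

opens ⊆ A: ∅, {e}; union → int = {e}
complement {f, b, a, d, g}; its interior {f, d, g}; cl(A) = X∖{f, d, g} = {b, a, e}
boundary = {b, a, e} ∖ {e} = {b, a}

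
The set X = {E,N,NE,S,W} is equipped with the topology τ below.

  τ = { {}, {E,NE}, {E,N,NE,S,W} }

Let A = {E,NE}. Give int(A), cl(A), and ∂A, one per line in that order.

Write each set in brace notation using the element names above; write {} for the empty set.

int(A) = {E,NE}
cl(A)  = {E,N,NE,S,W}
∂A     = {N,S,W}

open subsets of A: {}, {E,NE}; so int(A) = {E,NE}
closure: X∖int(X∖A) = X∖{} = {E,N,NE,S,W}
∂A = {E,N,NE,S,W} minus {E,NE} = {N,S,W}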